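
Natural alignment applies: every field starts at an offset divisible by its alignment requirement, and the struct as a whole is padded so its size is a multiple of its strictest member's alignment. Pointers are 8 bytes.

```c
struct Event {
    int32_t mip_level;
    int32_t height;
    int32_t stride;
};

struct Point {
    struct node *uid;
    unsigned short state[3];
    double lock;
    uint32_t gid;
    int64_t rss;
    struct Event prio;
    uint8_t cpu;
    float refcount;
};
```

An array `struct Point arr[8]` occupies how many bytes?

Event: @0: mip_level [4B, align 4] → 4; @4: height [4B, align 4] → 8; @8: stride [4B, align 4] → 12; size 12, align 4
@0: uid [8B, align 8] → 8
@8: state [6B, align 2] → 14
+2 pad (align 8)
@16: lock [8B, align 8] → 24
@24: gid [4B, align 4] → 28
+4 pad (align 8)
@32: rss [8B, align 8] → 40
@40: prio [12B, align 4] → 52
@52: cpu [1B, align 1] → 53
+3 pad (align 4)
@56: refcount [4B, align 4] → 60
+4 tail pad (align 8)
size 64, align 8
array of 8: 8 × 64 = 512

512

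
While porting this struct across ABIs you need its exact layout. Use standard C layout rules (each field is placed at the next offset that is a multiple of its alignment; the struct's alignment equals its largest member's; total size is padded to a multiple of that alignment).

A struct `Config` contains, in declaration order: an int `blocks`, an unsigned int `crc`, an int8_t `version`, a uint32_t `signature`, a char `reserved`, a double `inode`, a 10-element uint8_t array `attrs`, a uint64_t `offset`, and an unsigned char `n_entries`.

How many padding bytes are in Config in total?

23

blocks at 0 (size 4, align 4) → ends 4
crc at 4 (size 4, align 4) → ends 8
version at 8 (size 1, align 1) → ends 9
pad 3 to align 4 for signature
signature at 12 (size 4, align 4) → ends 16
reserved at 16 (size 1, align 1) → ends 17
pad 7 to align 8 for inode
inode at 24 (size 8, align 8) → ends 32
attrs at 32 (size 10, align 1) → ends 42
pad 6 to align 8 for offset
offset at 48 (size 8, align 8) → ends 56
n_entries at 56 (size 1, align 1) → ends 57
tail pad 7 to reach multiple of 8
total 64 bytes, alignment 8
data bytes 41, size 64 → padding 23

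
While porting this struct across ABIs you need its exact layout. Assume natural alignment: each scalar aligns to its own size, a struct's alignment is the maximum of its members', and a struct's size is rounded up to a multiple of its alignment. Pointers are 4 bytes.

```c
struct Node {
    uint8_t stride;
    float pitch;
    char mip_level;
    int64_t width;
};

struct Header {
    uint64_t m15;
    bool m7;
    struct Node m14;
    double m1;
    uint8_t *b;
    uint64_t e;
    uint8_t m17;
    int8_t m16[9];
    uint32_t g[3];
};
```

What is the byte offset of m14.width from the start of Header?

32

Node: @0: stride [1B, align 1] → 1; +3 pad (align 4); @4: pitch [4B, align 4] → 8; @8: mip_level [1B, align 1] → 9; +7 pad (align 8); @16: width [8B, align 8] → 24; size 24, align 8
@0: m15 [8B, align 8] → 8
@8: m7 [1B, align 1] → 9
+7 pad (align 8)
@16: m14 [24B, align 8] → 40
within Node: width at 16
16 + 16 = 32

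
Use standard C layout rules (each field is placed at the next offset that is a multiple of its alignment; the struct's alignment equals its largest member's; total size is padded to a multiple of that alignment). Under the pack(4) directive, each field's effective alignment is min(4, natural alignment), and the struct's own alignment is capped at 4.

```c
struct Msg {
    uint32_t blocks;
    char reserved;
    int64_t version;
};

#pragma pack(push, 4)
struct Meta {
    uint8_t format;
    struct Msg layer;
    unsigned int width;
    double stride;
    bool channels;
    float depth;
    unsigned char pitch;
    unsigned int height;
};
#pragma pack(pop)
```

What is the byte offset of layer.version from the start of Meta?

12

Msg: 0..4  blocks  (4B, 4-aligned); 4..5  reserved  (1B, 1-aligned); 5..8  -- padding (3B); 8..16  version  (8B, 8-aligned); sizeof = 16, alignof = 8
0..1  format  (1B, 1-aligned)
1..4  -- padding (3B)
4..20  layer  (16B, 4-aligned)
within Msg: version at 8
4 + 8 = 12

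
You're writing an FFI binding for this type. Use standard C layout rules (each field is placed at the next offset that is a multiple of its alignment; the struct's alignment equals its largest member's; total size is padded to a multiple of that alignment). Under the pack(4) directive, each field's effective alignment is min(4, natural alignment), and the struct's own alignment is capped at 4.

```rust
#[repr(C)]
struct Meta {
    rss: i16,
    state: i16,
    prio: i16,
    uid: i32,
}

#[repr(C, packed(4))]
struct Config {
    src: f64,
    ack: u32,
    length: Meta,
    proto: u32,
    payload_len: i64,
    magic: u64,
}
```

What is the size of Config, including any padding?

44 bytes

Meta: @0: rss [2B, align 2] → 2; @2: state [2B, align 2] → 4; @4: prio [2B, align 2] → 6; +2 pad (align 4); @8: uid [4B, align 4] → 12; size 12, align 4
@0: src [8B, align 4] → 8
@8: ack [4B, align 4] → 12
@12: length [12B, align 4] → 24
@24: proto [4B, align 4] → 28
@28: payload_len [8B, align 4] → 36
@36: magic [8B, align 4] → 44
size 44, align 4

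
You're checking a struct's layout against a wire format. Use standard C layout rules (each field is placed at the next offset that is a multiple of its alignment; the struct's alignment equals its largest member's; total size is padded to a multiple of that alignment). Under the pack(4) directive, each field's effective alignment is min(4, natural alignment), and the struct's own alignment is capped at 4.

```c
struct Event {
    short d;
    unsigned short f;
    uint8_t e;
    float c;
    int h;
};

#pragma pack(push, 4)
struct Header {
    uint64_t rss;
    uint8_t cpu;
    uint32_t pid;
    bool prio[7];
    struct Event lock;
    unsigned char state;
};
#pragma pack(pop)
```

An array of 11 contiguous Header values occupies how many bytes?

Event: @0: d [2B, align 2] → 2; @2: f [2B, align 2] → 4; @4: e [1B, align 1] → 5; +3 pad (align 4); @8: c [4B, align 4] → 12; @12: h [4B, align 4] → 16; size 16, align 4
@0: rss [8B, align 4] → 8
@8: cpu [1B, align 1] → 9
+3 pad (align 4)
@12: pid [4B, align 4] → 16
@16: prio [7B, align 1] → 23
+1 pad (align 4)
@24: lock [16B, align 4] → 40
@40: state [1B, align 1] → 41
+3 tail pad (align 4)
size 44, align 4
array of 11: 11 × 44 = 484

484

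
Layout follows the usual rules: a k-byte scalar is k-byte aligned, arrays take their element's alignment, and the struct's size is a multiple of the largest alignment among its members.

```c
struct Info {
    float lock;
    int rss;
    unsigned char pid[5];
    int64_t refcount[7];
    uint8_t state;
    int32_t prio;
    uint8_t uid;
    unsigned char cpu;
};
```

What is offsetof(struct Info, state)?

72

@0: lock [4B, align 4] → 4
@4: rss [4B, align 4] → 8
@8: pid [5B, align 1] → 13
+3 pad (align 8)
@16: refcount [56B, align 8] → 72
@72: state [1B, align 1] → 73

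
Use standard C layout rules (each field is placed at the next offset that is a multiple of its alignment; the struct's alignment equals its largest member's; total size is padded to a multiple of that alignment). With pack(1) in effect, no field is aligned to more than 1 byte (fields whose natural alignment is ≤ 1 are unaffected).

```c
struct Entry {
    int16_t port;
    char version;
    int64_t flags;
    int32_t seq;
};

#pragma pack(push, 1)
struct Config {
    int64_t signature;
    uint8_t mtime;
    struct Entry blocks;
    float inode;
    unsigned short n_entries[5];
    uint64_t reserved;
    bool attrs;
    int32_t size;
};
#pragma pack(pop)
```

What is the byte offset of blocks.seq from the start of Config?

25

Entry: @0: port [2B, align 2] → 2; @2: version [1B, align 1] → 3; +5 pad (align 8); @8: flags [8B, align 8] → 16; @16: seq [4B, align 4] → 20; +4 tail pad (align 8); size 24, align 8
@0: signature [8B, align 1] → 8
@8: mtime [1B, align 1] → 9
@9: blocks [24B, align 1] → 33
within Entry: seq at 16
9 + 16 = 25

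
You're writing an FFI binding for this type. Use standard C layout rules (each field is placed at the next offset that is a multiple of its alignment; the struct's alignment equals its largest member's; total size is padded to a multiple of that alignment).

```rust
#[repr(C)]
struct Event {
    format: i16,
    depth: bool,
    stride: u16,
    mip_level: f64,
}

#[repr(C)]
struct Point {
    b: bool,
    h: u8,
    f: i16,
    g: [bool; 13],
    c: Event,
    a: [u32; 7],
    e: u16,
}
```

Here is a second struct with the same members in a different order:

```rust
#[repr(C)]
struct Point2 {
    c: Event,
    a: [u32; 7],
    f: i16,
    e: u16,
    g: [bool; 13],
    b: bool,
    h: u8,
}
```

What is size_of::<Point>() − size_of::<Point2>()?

Event: format at 0 (size 2, align 2) → ends 2; depth at 2 (size 1, align 1) → ends 3; pad 1 to align 2 for stride; stride at 4 (size 2, align 2) → ends 6; pad 2 to align 8 for mip_level; mip_level at 8 (size 8, align 8) → ends 16; total 16 bytes, alignment 8
b at 0 (size 1, align 1) → ends 1
h at 1 (size 1, align 1) → ends 2
f at 2 (size 2, align 2) → ends 4
g at 4 (size 13, align 1) → ends 17
pad 7 to align 8 for c
c at 24 (size 16, align 8) → ends 40
a at 40 (size 28, align 4) → ends 68
e at 68 (size 2, align 2) → ends 70
tail pad 2 to reach multiple of 8
total 72 bytes, alignment 8
— Point2 —
c at 0 (size 16, align 8) → ends 16
a at 16 (size 28, align 4) → ends 44
f at 44 (size 2, align 2) → ends 46
e at 46 (size 2, align 2) → ends 48
g at 48 (size 13, align 1) → ends 61
b at 61 (size 1, align 1) → ends 62
h at 62 (size 1, align 1) → ends 63
tail pad 1 to reach multiple of 8
total 64 bytes, alignment 8
72 − 64 = 8

8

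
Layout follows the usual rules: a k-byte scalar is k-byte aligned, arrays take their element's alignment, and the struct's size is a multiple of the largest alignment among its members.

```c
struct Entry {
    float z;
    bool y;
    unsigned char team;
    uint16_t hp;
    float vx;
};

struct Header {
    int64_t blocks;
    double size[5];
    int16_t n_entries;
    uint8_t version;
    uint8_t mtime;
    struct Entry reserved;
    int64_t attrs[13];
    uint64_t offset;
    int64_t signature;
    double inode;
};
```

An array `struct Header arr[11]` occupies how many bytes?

2112

Entry: @0: z [4B, align 4] → 4; @4: y [1B, align 1] → 5; @5: team [1B, align 1] → 6; @6: hp [2B, align 2] → 8; @8: vx [4B, align 4] → 12; size 12, align 4
@0: blocks [8B, align 8] → 8
@8: size [40B, align 8] → 48
@48: n_entries [2B, align 2] → 50
@50: version [1B, align 1] → 51
@51: mtime [1B, align 1] → 52
@52: reserved [12B, align 4] → 64
@64: attrs [104B, align 8] → 168
@168: offset [8B, align 8] → 176
@176: signature [8B, align 8] → 184
@184: inode [8B, align 8] → 192
size 192, align 8
array of 11: 11 × 192 = 2112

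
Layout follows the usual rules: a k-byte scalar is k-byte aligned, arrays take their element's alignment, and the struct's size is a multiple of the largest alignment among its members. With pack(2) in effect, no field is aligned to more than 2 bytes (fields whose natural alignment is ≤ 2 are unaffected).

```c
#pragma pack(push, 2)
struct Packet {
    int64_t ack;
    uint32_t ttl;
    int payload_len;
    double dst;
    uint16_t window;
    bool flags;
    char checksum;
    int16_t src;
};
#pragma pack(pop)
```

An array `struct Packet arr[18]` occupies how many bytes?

540

0..8  ack  (8B, 2-aligned)
8..12  ttl  (4B, 2-aligned)
12..16  payload_len  (4B, 2-aligned)
16..24  dst  (8B, 2-aligned)
24..26  window  (2B, 2-aligned)
26..27  flags  (1B, 1-aligned)
27..28  checksum  (1B, 1-aligned)
28..30  src  (2B, 2-aligned)
sizeof = 30, alignof = 2
array of 18: 18 × 30 = 540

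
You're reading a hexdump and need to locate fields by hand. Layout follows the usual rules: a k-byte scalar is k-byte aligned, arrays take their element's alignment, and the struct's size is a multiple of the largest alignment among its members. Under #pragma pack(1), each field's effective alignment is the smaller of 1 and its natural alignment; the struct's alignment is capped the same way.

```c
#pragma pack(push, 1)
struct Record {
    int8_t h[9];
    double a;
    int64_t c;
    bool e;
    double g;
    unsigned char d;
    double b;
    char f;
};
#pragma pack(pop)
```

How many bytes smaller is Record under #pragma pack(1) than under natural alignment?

28

natural layout:
  h at 0 (size 9, align 1) → ends 9
  pad 7 to align 8 for a
  a at 16 (size 8, align 8) → ends 24
  c at 24 (size 8, align 8) → ends 32
  e at 32 (size 1, align 1) → ends 33
  pad 7 to align 8 for g
  g at 40 (size 8, align 8) → ends 48
  d at 48 (size 1, align 1) → ends 49
  pad 7 to align 8 for b
  b at 56 (size 8, align 8) → ends 64
  f at 64 (size 1, align 1) → ends 65
  tail pad 7 to reach multiple of 8
  total 72 bytes, alignment 8
packed(1) layout:
  h at 0 (size 9, align 1) → ends 9
  a at 9 (size 8, align 1) → ends 17
  c at 17 (size 8, align 1) → ends 25
  e at 25 (size 1, align 1) → ends 26
  g at 26 (size 8, align 1) → ends 34
  d at 34 (size 1, align 1) → ends 35
  b at 35 (size 8, align 1) → ends 43
  f at 43 (size 1, align 1) → ends 44
  total 44 bytes, alignment 1
72 − 44 = 28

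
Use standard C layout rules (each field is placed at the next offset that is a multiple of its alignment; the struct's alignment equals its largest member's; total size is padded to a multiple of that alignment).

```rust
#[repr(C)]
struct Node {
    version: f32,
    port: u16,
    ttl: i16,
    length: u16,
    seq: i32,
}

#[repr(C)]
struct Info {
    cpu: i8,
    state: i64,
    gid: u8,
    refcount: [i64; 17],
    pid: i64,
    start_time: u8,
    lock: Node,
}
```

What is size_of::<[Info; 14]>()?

2688

Node: 0..4  version  (4B, 4-aligned); 4..6  port  (2B, 2-aligned); 6..8  ttl  (2B, 2-aligned); 8..10  length  (2B, 2-aligned); 10..12  -- padding (2B); 12..16  seq  (4B, 4-aligned); sizeof = 16, alignof = 4
0..1  cpu  (1B, 1-aligned)
1..8  -- padding (7B)
8..16  state  (8B, 8-aligned)
16..17  gid  (1B, 1-aligned)
17..24  -- padding (7B)
24..160  refcount  (136B, 8-aligned)
160..168  pid  (8B, 8-aligned)
168..169  start_time  (1B, 1-aligned)
169..172  -- padding (3B)
172..188  lock  (16B, 4-aligned)
188..192  -- tail padding (4B)
sizeof = 192, alignof = 8
array of 14: 14 × 192 = 2688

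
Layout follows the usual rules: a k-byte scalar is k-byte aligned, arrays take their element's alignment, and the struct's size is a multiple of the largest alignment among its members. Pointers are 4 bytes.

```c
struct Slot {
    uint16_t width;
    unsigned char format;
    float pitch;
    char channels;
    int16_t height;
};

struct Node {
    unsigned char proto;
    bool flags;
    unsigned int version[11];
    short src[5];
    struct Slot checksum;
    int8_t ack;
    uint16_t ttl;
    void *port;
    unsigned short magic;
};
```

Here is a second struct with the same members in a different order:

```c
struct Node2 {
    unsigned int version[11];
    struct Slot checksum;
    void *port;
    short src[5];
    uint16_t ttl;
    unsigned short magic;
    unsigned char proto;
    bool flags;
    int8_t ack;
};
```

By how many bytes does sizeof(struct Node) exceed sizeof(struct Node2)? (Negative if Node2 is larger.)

Slot: @0: width [2B, align 2] → 2; @2: format [1B, align 1] → 3; +1 pad (align 4); @4: pitch [4B, align 4] → 8; @8: channels [1B, align 1] → 9; +1 pad (align 2); @10: height [2B, align 2] → 12; size 12, align 4
@0: proto [1B, align 1] → 1
@1: flags [1B, align 1] → 2
+2 pad (align 4)
@4: version [44B, align 4] → 48
@48: src [10B, align 2] → 58
+2 pad (align 4)
@60: checksum [12B, align 4] → 72
@72: ack [1B, align 1] → 73
+1 pad (align 2)
@74: ttl [2B, align 2] → 76
@76: port [4B, align 4] → 80
@80: magic [2B, align 2] → 82
+2 tail pad (align 4)
size 84, align 4
— Node2 —
@0: version [44B, align 4] → 44
@44: checksum [12B, align 4] → 56
@56: port [4B, align 4] → 60
@60: src [10B, align 2] → 70
@70: ttl [2B, align 2] → 72
@72: magic [2B, align 2] → 74
@74: proto [1B, align 1] → 75
@75: flags [1B, align 1] → 76
@76: ack [1B, align 1] → 77
+3 tail pad (align 4)
size 80, align 4
84 − 80 = 4

4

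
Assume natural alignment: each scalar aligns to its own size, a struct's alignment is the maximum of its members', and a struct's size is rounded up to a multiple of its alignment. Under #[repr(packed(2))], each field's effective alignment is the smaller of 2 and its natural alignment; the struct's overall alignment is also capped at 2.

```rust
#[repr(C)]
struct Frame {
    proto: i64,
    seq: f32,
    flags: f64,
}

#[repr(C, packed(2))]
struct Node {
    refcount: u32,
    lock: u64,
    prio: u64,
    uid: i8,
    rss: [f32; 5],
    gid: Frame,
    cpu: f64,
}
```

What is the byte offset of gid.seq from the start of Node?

50

Frame: @0: proto [8B, align 8] → 8; @8: seq [4B, align 4] → 12; +4 pad (align 8); @16: flags [8B, align 8] → 24; size 24, align 8
@0: refcount [4B, align 2] → 4
@4: lock [8B, align 2] → 12
@12: prio [8B, align 2] → 20
@20: uid [1B, align 1] → 21
+1 pad (align 2)
@22: rss [20B, align 2] → 42
@42: gid [24B, align 2] → 66
within Frame: seq at 8
42 + 8 = 50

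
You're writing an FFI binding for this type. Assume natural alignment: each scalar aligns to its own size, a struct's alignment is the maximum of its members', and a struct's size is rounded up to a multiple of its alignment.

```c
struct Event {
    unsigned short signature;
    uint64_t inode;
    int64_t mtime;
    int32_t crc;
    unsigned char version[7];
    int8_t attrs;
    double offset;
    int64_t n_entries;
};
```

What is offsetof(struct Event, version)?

0..2  signature  (2B, 2-aligned)
2..8  -- padding (6B)
8..16  inode  (8B, 8-aligned)
16..24  mtime  (8B, 8-aligned)
24..28  crc  (4B, 4-aligned)
28..35  version  (7B, 1-aligned)

28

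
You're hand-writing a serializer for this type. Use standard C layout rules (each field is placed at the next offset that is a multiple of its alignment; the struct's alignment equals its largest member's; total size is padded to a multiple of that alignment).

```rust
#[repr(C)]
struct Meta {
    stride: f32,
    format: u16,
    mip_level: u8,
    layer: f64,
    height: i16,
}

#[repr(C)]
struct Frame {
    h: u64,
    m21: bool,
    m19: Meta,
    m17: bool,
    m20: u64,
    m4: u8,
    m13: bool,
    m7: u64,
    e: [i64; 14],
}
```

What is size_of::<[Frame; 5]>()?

920

Meta: 0..4  stride  (4B, 4-aligned); 4..6  format  (2B, 2-aligned); 6..7  mip_level  (1B, 1-aligned); 7..8  -- padding (1B); 8..16  layer  (8B, 8-aligned); 16..18  height  (2B, 2-aligned); 18..24  -- tail padding (6B); sizeof = 24, alignof = 8
0..8  h  (8B, 8-aligned)
8..9  m21  (1B, 1-aligned)
9..16  -- padding (7B)
16..40  m19  (24B, 8-aligned)
40..41  m17  (1B, 1-aligned)
41..48  -- padding (7B)
48..56  m20  (8B, 8-aligned)
56..57  m4  (1B, 1-aligned)
57..58  m13  (1B, 1-aligned)
58..64  -- padding (6B)
64..72  m7  (8B, 8-aligned)
72..184  e  (112B, 8-aligned)
sizeof = 184, alignof = 8
array of 5: 5 × 184 = 920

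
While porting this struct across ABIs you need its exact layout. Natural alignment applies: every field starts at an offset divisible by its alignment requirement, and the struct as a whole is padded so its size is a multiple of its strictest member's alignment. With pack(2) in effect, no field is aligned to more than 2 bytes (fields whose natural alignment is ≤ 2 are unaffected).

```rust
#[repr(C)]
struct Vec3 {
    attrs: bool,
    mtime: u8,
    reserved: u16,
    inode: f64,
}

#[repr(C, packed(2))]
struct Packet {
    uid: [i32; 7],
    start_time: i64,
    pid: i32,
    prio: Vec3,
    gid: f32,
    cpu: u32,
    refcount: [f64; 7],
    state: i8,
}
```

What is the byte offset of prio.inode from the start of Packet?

Vec3: attrs at 0 (size 1, align 1) → ends 1; mtime at 1 (size 1, align 1) → ends 2; reserved at 2 (size 2, align 2) → ends 4; pad 4 to align 8 for inode; inode at 8 (size 8, align 8) → ends 16; total 16 bytes, alignment 8
uid at 0 (size 28, align 2) → ends 28
start_time at 28 (size 8, align 2) → ends 36
pid at 36 (size 4, align 2) → ends 40
prio at 40 (size 16, align 2) → ends 56
within Vec3: inode at 8
40 + 8 = 48

48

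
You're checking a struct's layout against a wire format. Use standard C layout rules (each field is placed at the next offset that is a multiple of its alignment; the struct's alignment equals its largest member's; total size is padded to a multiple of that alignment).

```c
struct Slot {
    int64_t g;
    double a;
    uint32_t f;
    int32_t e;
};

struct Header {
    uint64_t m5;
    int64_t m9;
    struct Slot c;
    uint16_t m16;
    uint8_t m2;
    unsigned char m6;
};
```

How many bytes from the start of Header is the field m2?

Slot: @0: g [8B, align 8] → 8; @8: a [8B, align 8] → 16; @16: f [4B, align 4] → 20; @20: e [4B, align 4] → 24; size 24, align 8
@0: m5 [8B, align 8] → 8
@8: m9 [8B, align 8] → 16
@16: c [24B, align 8] → 40
@40: m16 [2B, align 2] → 42
@42: m2 [1B, align 1] → 43

42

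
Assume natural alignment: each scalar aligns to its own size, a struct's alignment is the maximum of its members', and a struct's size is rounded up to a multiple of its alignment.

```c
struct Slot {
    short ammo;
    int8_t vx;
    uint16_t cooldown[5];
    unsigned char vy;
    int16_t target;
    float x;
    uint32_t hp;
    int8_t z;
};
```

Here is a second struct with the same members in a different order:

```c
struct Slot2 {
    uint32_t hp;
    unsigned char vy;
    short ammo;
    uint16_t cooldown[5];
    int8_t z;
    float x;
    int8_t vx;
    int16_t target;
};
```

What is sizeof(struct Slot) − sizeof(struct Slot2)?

4

ammo at 0 (size 2, align 2) → ends 2
vx at 2 (size 1, align 1) → ends 3
pad 1 to align 2 for cooldown
cooldown at 4 (size 10, align 2) → ends 14
vy at 14 (size 1, align 1) → ends 15
pad 1 to align 2 for target
target at 16 (size 2, align 2) → ends 18
pad 2 to align 4 for x
x at 20 (size 4, align 4) → ends 24
hp at 24 (size 4, align 4) → ends 28
z at 28 (size 1, align 1) → ends 29
tail pad 3 to reach multiple of 4
total 32 bytes, alignment 4
— Slot2 —
hp at 0 (size 4, align 4) → ends 4
vy at 4 (size 1, align 1) → ends 5
pad 1 to align 2 for ammo
ammo at 6 (size 2, align 2) → ends 8
cooldown at 8 (size 10, align 2) → ends 18
z at 18 (size 1, align 1) → ends 19
pad 1 to align 4 for x
x at 20 (size 4, align 4) → ends 24
vx at 24 (size 1, align 1) → ends 25
pad 1 to align 2 for target
target at 26 (size 2, align 2) → ends 28
total 28 bytes, alignment 4
32 − 28 = 4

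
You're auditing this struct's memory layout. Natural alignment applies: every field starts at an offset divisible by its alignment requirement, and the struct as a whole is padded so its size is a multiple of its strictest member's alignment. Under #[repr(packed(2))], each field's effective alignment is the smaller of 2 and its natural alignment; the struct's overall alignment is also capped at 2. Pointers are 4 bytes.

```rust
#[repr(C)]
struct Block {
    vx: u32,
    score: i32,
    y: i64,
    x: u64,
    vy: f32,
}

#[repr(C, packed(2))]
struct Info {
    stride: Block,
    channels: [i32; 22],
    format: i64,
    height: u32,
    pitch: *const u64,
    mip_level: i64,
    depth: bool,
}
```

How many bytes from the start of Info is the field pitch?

Block: 0..4  vx  (4B, 4-aligned); 4..8  score  (4B, 4-aligned); 8..16  y  (8B, 8-aligned); 16..24  x  (8B, 8-aligned); 24..28  vy  (4B, 4-aligned); 28..32  -- tail padding (4B); sizeof = 32, alignof = 8
0..32  stride  (32B, 2-aligned)
32..120  channels  (88B, 2-aligned)
120..128  format  (8B, 2-aligned)
128..132  height  (4B, 2-aligned)
132..136  pitch  (4B, 2-aligned)

132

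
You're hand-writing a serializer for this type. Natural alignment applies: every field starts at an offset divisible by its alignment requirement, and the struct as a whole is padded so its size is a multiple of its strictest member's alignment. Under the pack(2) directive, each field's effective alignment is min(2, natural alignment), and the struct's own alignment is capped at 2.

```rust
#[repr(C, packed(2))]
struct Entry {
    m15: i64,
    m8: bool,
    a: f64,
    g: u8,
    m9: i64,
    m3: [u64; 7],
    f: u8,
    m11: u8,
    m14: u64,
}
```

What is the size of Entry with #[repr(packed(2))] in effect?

94

@0: m15 [8B, align 2] → 8
@8: m8 [1B, align 1] → 9
+1 pad (align 2)
@10: a [8B, align 2] → 18
@18: g [1B, align 1] → 19
+1 pad (align 2)
@20: m9 [8B, align 2] → 28
@28: m3 [56B, align 2] → 84
@84: f [1B, align 1] → 85
@85: m11 [1B, align 1] → 86
@86: m14 [8B, align 2] → 94
size 94, align 2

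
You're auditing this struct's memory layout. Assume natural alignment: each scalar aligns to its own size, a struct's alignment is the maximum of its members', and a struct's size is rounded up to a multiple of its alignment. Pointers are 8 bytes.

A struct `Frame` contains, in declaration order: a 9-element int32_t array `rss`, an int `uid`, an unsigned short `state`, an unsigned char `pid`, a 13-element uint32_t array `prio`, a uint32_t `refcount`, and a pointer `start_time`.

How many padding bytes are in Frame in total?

@0: rss [36B, align 4] → 36
@36: uid [4B, align 4] → 40
@40: state [2B, align 2] → 42
@42: pid [1B, align 1] → 43
+1 pad (align 4)
@44: prio [52B, align 4] → 96
@96: refcount [4B, align 4] → 100
+4 pad (align 8)
@104: start_time [8B, align 8] → 112
size 112, align 8
data bytes 107, size 112 → padding 5

5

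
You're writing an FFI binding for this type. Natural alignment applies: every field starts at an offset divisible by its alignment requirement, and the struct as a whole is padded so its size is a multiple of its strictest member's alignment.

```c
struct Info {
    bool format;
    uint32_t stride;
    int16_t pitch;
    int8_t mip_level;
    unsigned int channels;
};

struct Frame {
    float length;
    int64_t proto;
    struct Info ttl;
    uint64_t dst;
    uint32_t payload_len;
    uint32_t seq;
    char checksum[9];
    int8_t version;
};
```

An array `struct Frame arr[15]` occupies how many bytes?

960

Info: format at 0 (size 1, align 1) → ends 1; pad 3 to align 4 for stride; stride at 4 (size 4, align 4) → ends 8; pitch at 8 (size 2, align 2) → ends 10; mip_level at 10 (size 1, align 1) → ends 11; pad 1 to align 4 for channels; channels at 12 (size 4, align 4) → ends 16; total 16 bytes, alignment 4
length at 0 (size 4, align 4) → ends 4
pad 4 to align 8 for proto
proto at 8 (size 8, align 8) → ends 16
ttl at 16 (size 16, align 4) → ends 32
dst at 32 (size 8, align 8) → ends 40
payload_len at 40 (size 4, align 4) → ends 44
seq at 44 (size 4, align 4) → ends 48
checksum at 48 (size 9, align 1) → ends 57
version at 57 (size 1, align 1) → ends 58
tail pad 6 to reach multiple of 8
total 64 bytes, alignment 8
array of 15: 15 × 64 = 960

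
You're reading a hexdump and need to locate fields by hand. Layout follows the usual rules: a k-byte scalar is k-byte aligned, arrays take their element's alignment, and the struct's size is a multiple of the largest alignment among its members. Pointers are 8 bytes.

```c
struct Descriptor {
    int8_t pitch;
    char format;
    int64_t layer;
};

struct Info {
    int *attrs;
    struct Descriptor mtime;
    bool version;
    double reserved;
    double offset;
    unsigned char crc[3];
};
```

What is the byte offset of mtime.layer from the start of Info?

16

Descriptor: pitch at 0 (size 1, align 1) → ends 1; format at 1 (size 1, align 1) → ends 2; pad 6 to align 8 for layer; layer at 8 (size 8, align 8) → ends 16; total 16 bytes, alignment 8
attrs at 0 (size 8, align 8) → ends 8
mtime at 8 (size 16, align 8) → ends 24
within Descriptor: layer at 8
8 + 8 = 16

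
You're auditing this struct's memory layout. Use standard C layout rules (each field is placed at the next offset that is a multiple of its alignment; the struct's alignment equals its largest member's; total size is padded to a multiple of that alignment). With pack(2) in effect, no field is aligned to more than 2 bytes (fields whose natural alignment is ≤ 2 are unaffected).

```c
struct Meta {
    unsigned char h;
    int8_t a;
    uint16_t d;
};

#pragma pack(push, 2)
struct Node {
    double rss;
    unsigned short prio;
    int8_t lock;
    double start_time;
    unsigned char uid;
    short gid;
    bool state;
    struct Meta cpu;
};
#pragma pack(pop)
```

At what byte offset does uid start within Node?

20

Meta: 0..1  h  (1B, 1-aligned); 1..2  a  (1B, 1-aligned); 2..4  d  (2B, 2-aligned); sizeof = 4, alignof = 2
0..8  rss  (8B, 2-aligned)
8..10  prio  (2B, 2-aligned)
10..11  lock  (1B, 1-aligned)
11..12  -- padding (1B)
12..20  start_time  (8B, 2-aligned)
20..21  uid  (1B, 1-aligned)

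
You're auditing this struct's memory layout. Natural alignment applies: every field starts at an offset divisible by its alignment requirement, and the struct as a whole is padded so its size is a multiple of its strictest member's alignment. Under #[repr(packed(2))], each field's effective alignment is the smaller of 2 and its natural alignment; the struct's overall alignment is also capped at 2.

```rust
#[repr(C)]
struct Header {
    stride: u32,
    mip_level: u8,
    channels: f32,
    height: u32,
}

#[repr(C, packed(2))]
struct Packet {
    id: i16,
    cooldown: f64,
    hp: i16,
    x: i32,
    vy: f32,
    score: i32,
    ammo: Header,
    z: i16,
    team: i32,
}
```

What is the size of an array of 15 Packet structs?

690

Header: @0: stride [4B, align 4] → 4; @4: mip_level [1B, align 1] → 5; +3 pad (align 4); @8: channels [4B, align 4] → 12; @12: height [4B, align 4] → 16; size 16, align 4
@0: id [2B, align 2] → 2
@2: cooldown [8B, align 2] → 10
@10: hp [2B, align 2] → 12
@12: x [4B, align 2] → 16
@16: vy [4B, align 2] → 20
@20: score [4B, align 2] → 24
@24: ammo [16B, align 2] → 40
@40: z [2B, align 2] → 42
@42: team [4B, align 2] → 46
size 46, align 2
array of 15: 15 × 46 = 690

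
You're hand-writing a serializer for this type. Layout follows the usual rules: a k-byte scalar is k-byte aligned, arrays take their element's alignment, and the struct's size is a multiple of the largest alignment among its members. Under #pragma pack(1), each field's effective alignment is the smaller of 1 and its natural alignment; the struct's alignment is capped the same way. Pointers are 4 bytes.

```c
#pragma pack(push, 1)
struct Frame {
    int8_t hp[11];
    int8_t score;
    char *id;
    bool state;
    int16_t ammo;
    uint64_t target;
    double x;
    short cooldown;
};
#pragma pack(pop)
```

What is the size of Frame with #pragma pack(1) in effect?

37

hp at 0 (size 11, align 1) → ends 11
score at 11 (size 1, align 1) → ends 12
id at 12 (size 4, align 1) → ends 16
state at 16 (size 1, align 1) → ends 17
ammo at 17 (size 2, align 1) → ends 19
target at 19 (size 8, align 1) → ends 27
x at 27 (size 8, align 1) → ends 35
cooldown at 35 (size 2, align 1) → ends 37
total 37 bytes, alignment 1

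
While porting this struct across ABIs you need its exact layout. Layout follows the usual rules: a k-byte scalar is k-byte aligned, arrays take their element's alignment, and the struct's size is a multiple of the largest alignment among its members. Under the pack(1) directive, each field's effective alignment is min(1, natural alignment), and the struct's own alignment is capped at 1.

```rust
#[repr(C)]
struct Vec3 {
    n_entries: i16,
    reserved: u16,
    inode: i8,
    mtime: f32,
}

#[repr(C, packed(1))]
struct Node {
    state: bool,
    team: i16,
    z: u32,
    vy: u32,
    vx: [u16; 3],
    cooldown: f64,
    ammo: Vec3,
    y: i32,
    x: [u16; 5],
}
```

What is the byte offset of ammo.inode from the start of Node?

Vec3: n_entries at 0 (size 2, align 2) → ends 2; reserved at 2 (size 2, align 2) → ends 4; inode at 4 (size 1, align 1) → ends 5; pad 3 to align 4 for mtime; mtime at 8 (size 4, align 4) → ends 12; total 12 bytes, alignment 4
state at 0 (size 1, align 1) → ends 1
team at 1 (size 2, align 1) → ends 3
z at 3 (size 4, align 1) → ends 7
vy at 7 (size 4, align 1) → ends 11
vx at 11 (size 6, align 1) → ends 17
cooldown at 17 (size 8, align 1) → ends 25
ammo at 25 (size 12, align 1) → ends 37
within Vec3: inode at 4
25 + 4 = 29

29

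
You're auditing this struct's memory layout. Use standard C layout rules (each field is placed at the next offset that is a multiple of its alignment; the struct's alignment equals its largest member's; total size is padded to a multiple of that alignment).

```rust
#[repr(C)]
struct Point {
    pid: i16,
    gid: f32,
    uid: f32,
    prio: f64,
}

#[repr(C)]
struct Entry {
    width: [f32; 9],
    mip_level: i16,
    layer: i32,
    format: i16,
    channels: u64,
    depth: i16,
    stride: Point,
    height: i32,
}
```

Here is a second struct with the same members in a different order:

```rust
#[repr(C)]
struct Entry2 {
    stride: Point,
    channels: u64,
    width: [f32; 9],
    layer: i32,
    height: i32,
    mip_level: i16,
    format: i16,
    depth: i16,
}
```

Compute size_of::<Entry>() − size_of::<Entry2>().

Point: @0: pid [2B, align 2] → 2; +2 pad (align 4); @4: gid [4B, align 4] → 8; @8: uid [4B, align 4] → 12; +4 pad (align 8); @16: prio [8B, align 8] → 24; size 24, align 8
@0: width [36B, align 4] → 36
@36: mip_level [2B, align 2] → 38
+2 pad (align 4)
@40: layer [4B, align 4] → 44
@44: format [2B, align 2] → 46
+2 pad (align 8)
@48: channels [8B, align 8] → 56
@56: depth [2B, align 2] → 58
+6 pad (align 8)
@64: stride [24B, align 8] → 88
@88: height [4B, align 4] → 92
+4 tail pad (align 8)
size 96, align 8
— Entry2 —
@0: stride [24B, align 8] → 24
@24: channels [8B, align 8] → 32
@32: width [36B, align 4] → 68
@68: layer [4B, align 4] → 72
@72: height [4B, align 4] → 76
@76: mip_level [2B, align 2] → 78
@78: format [2B, align 2] → 80
@80: depth [2B, align 2] → 82
+6 tail pad (align 8)
size 88, align 8
96 − 88 = 8

8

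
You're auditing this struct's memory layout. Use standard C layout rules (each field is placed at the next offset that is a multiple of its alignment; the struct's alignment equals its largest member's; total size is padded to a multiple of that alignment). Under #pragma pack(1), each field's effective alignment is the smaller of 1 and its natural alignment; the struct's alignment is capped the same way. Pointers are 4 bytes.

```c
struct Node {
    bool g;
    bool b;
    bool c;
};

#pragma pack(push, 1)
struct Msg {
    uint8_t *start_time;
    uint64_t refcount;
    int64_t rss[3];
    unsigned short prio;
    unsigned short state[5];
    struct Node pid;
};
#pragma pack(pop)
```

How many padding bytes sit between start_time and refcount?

0

Node: @0: g [1B, align 1] → 1; @1: b [1B, align 1] → 2; @2: c [1B, align 1] → 3; size 3, align 1
@0: start_time [4B, align 1] → 4
@4: refcount [8B, align 1] → 12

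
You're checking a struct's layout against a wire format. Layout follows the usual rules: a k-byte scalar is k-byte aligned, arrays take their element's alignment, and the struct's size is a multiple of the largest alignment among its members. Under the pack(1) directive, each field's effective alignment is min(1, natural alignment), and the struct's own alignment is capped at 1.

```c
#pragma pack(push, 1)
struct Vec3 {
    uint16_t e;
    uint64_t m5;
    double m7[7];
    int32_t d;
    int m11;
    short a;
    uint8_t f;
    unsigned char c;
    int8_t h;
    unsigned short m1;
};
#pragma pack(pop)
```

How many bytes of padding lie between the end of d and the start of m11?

@0: e [2B, align 1] → 2
@2: m5 [8B, align 1] → 10
@10: m7 [56B, align 1] → 66
@66: d [4B, align 1] → 70
@70: m11 [4B, align 1] → 74

0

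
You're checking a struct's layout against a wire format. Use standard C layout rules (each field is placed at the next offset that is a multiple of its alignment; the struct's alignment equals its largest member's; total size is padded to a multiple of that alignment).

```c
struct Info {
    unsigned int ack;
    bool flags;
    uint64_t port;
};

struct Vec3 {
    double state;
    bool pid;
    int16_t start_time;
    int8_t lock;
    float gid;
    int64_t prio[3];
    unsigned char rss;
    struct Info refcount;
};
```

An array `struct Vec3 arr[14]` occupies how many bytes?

1008

Info: @0: ack [4B, align 4] → 4; @4: flags [1B, align 1] → 5; +3 pad (align 8); @8: port [8B, align 8] → 16; size 16, align 8
@0: state [8B, align 8] → 8
@8: pid [1B, align 1] → 9
+1 pad (align 2)
@10: start_time [2B, align 2] → 12
@12: lock [1B, align 1] → 13
+3 pad (align 4)
@16: gid [4B, align 4] → 20
+4 pad (align 8)
@24: prio [24B, align 8] → 48
@48: rss [1B, align 1] → 49
+7 pad (align 8)
@56: refcount [16B, align 8] → 72
size 72, align 8
array of 14: 14 × 72 = 1008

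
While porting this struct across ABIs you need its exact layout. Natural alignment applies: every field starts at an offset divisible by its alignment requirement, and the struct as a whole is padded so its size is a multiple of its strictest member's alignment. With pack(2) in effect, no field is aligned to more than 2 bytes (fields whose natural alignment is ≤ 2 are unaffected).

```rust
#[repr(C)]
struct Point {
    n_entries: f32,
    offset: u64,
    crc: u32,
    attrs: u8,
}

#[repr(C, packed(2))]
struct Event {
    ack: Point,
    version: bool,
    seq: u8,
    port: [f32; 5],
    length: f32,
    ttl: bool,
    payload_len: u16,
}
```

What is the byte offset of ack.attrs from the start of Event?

20

Point: @0: n_entries [4B, align 4] → 4; +4 pad (align 8); @8: offset [8B, align 8] → 16; @16: crc [4B, align 4] → 20; @20: attrs [1B, align 1] → 21; +3 tail pad (align 8); size 24, align 8
@0: ack [24B, align 2] → 24
within Point: attrs at 20
0 + 20 = 20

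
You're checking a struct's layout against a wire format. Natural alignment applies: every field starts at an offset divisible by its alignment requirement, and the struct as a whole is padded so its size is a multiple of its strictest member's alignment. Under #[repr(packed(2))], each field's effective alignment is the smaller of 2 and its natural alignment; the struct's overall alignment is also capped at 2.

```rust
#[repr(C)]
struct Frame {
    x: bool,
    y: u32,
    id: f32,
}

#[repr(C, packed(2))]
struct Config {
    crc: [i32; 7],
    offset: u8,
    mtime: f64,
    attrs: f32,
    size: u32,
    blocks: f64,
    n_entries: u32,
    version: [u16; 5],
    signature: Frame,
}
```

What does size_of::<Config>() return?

80 bytes

Frame: x at 0 (size 1, align 1) → ends 1; pad 3 to align 4 for y; y at 4 (size 4, align 4) → ends 8; id at 8 (size 4, align 4) → ends 12; total 12 bytes, alignment 4
crc at 0 (size 28, align 2) → ends 28
offset at 28 (size 1, align 1) → ends 29
pad 1 to align 2 for mtime
mtime at 30 (size 8, align 2) → ends 38
attrs at 38 (size 4, align 2) → ends 42
size at 42 (size 4, align 2) → ends 46
blocks at 46 (size 8, align 2) → ends 54
n_entries at 54 (size 4, align 2) → ends 58
version at 58 (size 10, align 2) → ends 68
signature at 68 (size 12, align 2) → ends 80
total 80 bytes, alignment 2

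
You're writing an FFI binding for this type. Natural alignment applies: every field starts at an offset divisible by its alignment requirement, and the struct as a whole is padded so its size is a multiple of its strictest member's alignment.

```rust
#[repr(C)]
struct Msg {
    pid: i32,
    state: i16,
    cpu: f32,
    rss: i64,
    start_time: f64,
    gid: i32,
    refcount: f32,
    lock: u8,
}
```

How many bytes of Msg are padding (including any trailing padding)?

0..4  pid  (4B, 4-aligned)
4..6  state  (2B, 2-aligned)
6..8  -- padding (2B)
8..12  cpu  (4B, 4-aligned)
12..16  -- padding (4B)
16..24  rss  (8B, 8-aligned)
24..32  start_time  (8B, 8-aligned)
32..36  gid  (4B, 4-aligned)
36..40  refcount  (4B, 4-aligned)
40..41  lock  (1B, 1-aligned)
41..48  -- tail padding (7B)
sizeof = 48, alignof = 8
data bytes 35, size 48 → padding 13

13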